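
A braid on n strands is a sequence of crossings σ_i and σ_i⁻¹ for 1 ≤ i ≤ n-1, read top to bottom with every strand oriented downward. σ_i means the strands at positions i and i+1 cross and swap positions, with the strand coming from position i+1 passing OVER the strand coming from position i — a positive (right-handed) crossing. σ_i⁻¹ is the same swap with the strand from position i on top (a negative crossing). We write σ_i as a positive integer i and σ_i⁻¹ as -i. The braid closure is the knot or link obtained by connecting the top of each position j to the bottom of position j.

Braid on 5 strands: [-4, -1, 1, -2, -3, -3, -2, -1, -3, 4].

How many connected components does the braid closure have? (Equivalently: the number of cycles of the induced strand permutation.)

3

Derivation:
Track the strand permutation on 5 strands, starting from identity.
  step 1: s4^-1 swaps positions 4,5 -> [1 2 3 5 4]
  step 2: s1^-1 swaps positions 1,2 -> [2 1 3 5 4]
  step 3: s1 swaps positions 1,2 -> [1 2 3 5 4]
  step 4: s2^-1 swaps positions 2,3 -> [1 3 2 5 4]
  step 5: s3^-1 swaps positions 3,4 -> [1 3 5 2 4]
  step 6: s3^-1 swaps positions 3,4 -> [1 3 2 5 4]
  step 7: s2^-1 swaps positions 2,3 -> [1 2 3 5 4]
  step 8: s1^-1 swaps positions 1,2 -> [2 1 3 5 4]
  step 9: s3^-1 swaps positions 3,4 -> [2 1 5 3 4]
  step 10: s4 swaps positions 4,5 -> [2 1 5 4 3]
Final permutation (position -> original strand): [2 1 5 4 3]
Closure components = cycle count of this permutation = 3.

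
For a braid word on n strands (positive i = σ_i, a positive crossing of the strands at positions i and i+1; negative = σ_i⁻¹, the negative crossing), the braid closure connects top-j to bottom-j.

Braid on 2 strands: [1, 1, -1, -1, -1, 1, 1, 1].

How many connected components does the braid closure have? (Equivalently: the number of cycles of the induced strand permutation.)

2

Derivation:
Track the strand permutation on 2 strands, starting from identity.
  step 1: s1 swaps positions 1,2 -> [2 1]
  step 2: s1 swaps positions 1,2 -> [1 2]
  step 3: s1^-1 swaps positions 1,2 -> [2 1]
  step 4: s1^-1 swaps positions 1,2 -> [1 2]
  step 5: s1^-1 swaps positions 1,2 -> [2 1]
  step 6: s1 swaps positions 1,2 -> [1 2]
  step 7: s1 swaps positions 1,2 -> [2 1]
  step 8: s1 swaps positions 1,2 -> [1 2]
Final permutation (position -> original strand): [1 2]
Closure components = cycle count of this permutation = 2.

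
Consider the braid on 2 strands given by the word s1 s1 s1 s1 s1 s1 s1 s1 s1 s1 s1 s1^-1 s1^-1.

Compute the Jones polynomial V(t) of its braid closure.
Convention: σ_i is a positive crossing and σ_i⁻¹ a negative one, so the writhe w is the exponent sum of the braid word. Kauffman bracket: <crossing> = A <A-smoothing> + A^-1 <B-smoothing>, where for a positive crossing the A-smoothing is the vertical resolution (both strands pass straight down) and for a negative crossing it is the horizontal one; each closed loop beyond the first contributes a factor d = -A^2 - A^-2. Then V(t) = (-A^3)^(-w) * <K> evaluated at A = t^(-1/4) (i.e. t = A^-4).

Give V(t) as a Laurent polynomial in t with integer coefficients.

-t^13 + t^12 - t^11 + t^10 - t^9 + t^8 - t^7 + t^6 + t^4

Derivation:
The presented braid s1 s1 s1 s1 s1 s1 s1 s1 s1 s1 s1 s1^-1 s1^-1 on 2 strands reduces by inverse Markov moves (closure unchanged at each step):
  Deconjugate: the word is γ·β·γ⁻¹ with γ = s1 s1 (prefix) and γ⁻¹ = s1^-1 s1^-1 (suffix); strip both.
Reduced to β = s1 s1 s1 s1 s1 s1 s1 s1 s1 on 2 strands, 9 crossings.
Compute on β:
Braid: s1 s1 s1 s1 s1 s1 s1 s1 s1 on 2 strands, 9 crossings.
Writhe w = (#positive) - (#negative) = 9 - 0 = 9.
Computing the Kauffman bracket via state sum. There are 2^9 = 512 states.
Each crossing splits two ways (0=vertical, 1=horizontal). The state's weight is A^(#A-smoothings - #B-smoothings) * d^(loops - 1).
Tabulate the states by total A-exponent and number of loops L (A-exp: L × count):
  A^9: L=2 ×1
  A^7: L=1 ×9
  A^5: L=2 ×36
  A^3: L=3 ×84
  A^1: L=4 ×126
  A^-1: L=5 ×126
  A^-3: L=6 ×84
  A^-5: L=7 ×36
  A^-7: L=8 ×9
  A^-9: L=9 ×1
Each group contributes A^e * Σ count * d^(L-1):
Powers of d = -A^2 - A^-2: d^2 = A^4 + 2 + A^-4; d^3 = -A^6 - 3*A^2 - 3*A^-2 - A^-6; d^4 = A^8 + 4*A^4 + 6 + 4*A^-4 + A^-8; d^5 = -A^10 - 5*A^6 - 10*A^2 - 10*A^-2 - 5*A^-6 - A^-10; d^6 = A^12 + 6*A^8 + 15*A^4 + 20 + 15*A^-4 + 6*A^-8 + A^-12; d^7 = -A^14 - 7*A^10 - 21*A^6 - 35*A^2 - 35*A^-2 - 21*A^-6 - 7*A^-10 - A^-14; d^8 = A^16 + 8*A^12 + 28*A^8 + 56*A^4 + 70 + 56*A^-4 + 28*A^-8 + 8*A^-12 + A^-16.
  A^9 * (d) = -A^11 - A^7
  A^7 * (9) = 9*A^7
  A^5 * (36*d) = -36*A^7 - 36*A^3
  A^3 * (84*d^2) = 84*A^7 + 168*A^3 + 84*A^-1
  A^1 * (126*d^3) = -126*A^7 - 378*A^3 - 378*A^-1 - 126*A^-5
  A^-1 * (126*d^4) = 126*A^7 + 504*A^3 + 756*A^-1 + 504*A^-5 + 126*A^-9
  A^-3 * (84*d^5) = -84*A^7 - 420*A^3 - 840*A^-1 - 840*A^-5 - 420*A^-9 - 84*A^-13
  A^-5 * (36*d^6) = 36*A^7 + 216*A^3 + 540*A^-1 + 720*A^-5 + 540*A^-9 + 216*A^-13 + 36*A^-17
  A^-7 * (9*d^7) = -9*A^7 - 63*A^3 - 189*A^-1 - 315*A^-5 - 315*A^-9 - 189*A^-13 - 63*A^-17 - 9*A^-21
  A^-9 * (d^8) = A^7 + 8*A^3 + 28*A^-1 + 56*A^-5 + 70*A^-9 + 56*A^-13 + 28*A^-17 + 8*A^-21 + A^-25
Summing the groups: <K> = -A^11 - A^3 + A^-1 - A^-5 + A^-9 - A^-13 + A^-17 - A^-21 + A^-25
Normalise by the writhe: (-A^3)^(-w) = (-A^3)^(-9) = -A^-27, so f(A) = -A^-27 * <K> = A^-16 + A^-24 - A^-28 + A^-32 - A^-36 + A^-40 - A^-44 + A^-48 - A^-52.
Substitute A = t^(-1/4), i.e. A^e → t^(-e/4): V(t) = -t^13 + t^12 - t^11 + t^10 - t^9 + t^8 - t^7 + t^6 + t^4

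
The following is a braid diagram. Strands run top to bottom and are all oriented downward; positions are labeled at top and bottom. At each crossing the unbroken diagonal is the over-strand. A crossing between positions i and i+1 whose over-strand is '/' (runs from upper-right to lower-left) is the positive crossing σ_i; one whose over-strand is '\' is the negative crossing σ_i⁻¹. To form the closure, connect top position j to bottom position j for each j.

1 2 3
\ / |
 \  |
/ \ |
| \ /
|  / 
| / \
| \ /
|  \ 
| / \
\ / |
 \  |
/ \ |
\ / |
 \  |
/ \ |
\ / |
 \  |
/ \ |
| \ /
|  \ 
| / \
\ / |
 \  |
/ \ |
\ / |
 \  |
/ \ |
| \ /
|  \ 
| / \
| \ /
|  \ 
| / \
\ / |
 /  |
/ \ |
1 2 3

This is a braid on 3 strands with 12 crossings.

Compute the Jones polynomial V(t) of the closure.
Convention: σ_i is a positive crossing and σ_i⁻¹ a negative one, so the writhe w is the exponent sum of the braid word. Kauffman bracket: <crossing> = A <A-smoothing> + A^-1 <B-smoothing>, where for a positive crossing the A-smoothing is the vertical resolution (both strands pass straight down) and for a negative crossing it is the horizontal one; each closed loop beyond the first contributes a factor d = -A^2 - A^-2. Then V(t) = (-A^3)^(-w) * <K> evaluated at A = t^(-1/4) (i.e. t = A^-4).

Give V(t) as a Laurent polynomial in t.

t^-3 + t^-5 - t^-8

Derivation:
Reading the diagram top to bottom ('/'-over between positions i,i+1 = s_i, '\'-over = s_i^-1): braid word = s1^-1 s2 s2^-1 s1^-1 s1^-1 s1^-1 s2^-1 s1^-1 s1^-1 s2^-1 s2^-1 s1.
The presented braid s1^-1 s2 s2^-1 s1^-1 s1^-1 s1^-1 s2^-1 s1^-1 s1^-1 s2^-1 s2^-1 s1 on 3 strands reduces by inverse Markov moves (closure unchanged at each step):
  Deconjugate: the word is γ·β·γ⁻¹ with γ = s1^-1 s2 (prefix) and γ⁻¹ = s2^-1 s1 (suffix); strip both.
Reduced to β = s2^-1 s1^-1 s1^-1 s1^-1 s2^-1 s1^-1 s1^-1 s2^-1 on 3 strands, 8 crossings.
Compute on β:
Braid: s2^-1 s1^-1 s1^-1 s1^-1 s2^-1 s1^-1 s1^-1 s2^-1 on 3 strands, 8 crossings.
Writhe w = (#positive) - (#negative) = 0 - 8 = -8.
Enumerate smoothing states for the bracket polynomial. There are 2^8 = 256 states.
Smooth each crossing (0=||, 1=⌣⌢); contribution A^(Σ sign_k(1-2s_k)) * d^(L-1).
Tabulate the states by total A-exponent and number of loops L (A-exp: L × count):
  A^8: L=5 ×1
  A^6: L=4 ×7, L=6 ×1
  A^4: L=3 ×19, L=5 ×9
  A^2: L=2 ×24, L=4 ×31, L=6 ×1
  A^0: L=1 ×12, L=3 ×53, L=5 ×5
  A^-2: L=2 ×45, L=4 ×11
  A^-4: L=1 ×15, L=3 ×13
  A^-6: L=2 ×8
  A^-8: L=3 ×1
Each group contributes A^e * Σ count * d^(L-1):
Powers of d = -A^2 - A^-2: d^2 = A^4 + 2 + A^-4; d^3 = -A^6 - 3*A^2 - 3*A^-2 - A^-6; d^4 = A^8 + 4*A^4 + 6 + 4*A^-4 + A^-8; d^5 = -A^10 - 5*A^6 - 10*A^2 - 10*A^-2 - 5*A^-6 - A^-10.
  A^8 * (d^4) = A^16 + 4*A^12 + 6*A^8 + 4*A^4 + 1
  A^6 * (7*d^3 + d^5) = -A^16 - 12*A^12 - 31*A^8 - 31*A^4 - 12 - A^-4
  A^4 * (19*d^2 + 9*d^4) = 9*A^12 + 55*A^8 + 92*A^4 + 55 + 9*A^-4
  A^2 * (24*d + 31*d^3 + d^5) = -A^12 - 36*A^8 - 127*A^4 - 127 - 36*A^-4 - A^-8
  A^0 * (12 + 53*d^2 + 5*d^4) = 5*A^8 + 73*A^4 + 148 + 73*A^-4 + 5*A^-8
  A^-2 * (45*d + 11*d^3) = -11*A^4 - 78 - 78*A^-4 - 11*A^-8
  A^-4 * (15 + 13*d^2) = 13 + 41*A^-4 + 13*A^-8
  A^-6 * (8*d) = -8*A^-4 - 8*A^-8
  A^-8 * (d^2) = A^-4 + 2*A^-8 + A^-12
Summing the groups: <K> = -A^8 + A^-4 + A^-12
Normalise by the writhe: (-A^3)^(-w) = (-A^3)^(8) = A^24, so f(A) = A^24 * <K> = -A^32 + A^20 + A^12.
Substitute A = t^(-1/4), i.e. A^e → t^(-e/4): V(t) = t^-3 + t^-5 - t^-8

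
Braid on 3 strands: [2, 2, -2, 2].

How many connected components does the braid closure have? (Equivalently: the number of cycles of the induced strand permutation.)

Track the strand permutation on 3 strands, starting from identity.
  step 1: s2 swaps positions 2,3 -> [1 3 2]
  step 2: s2 swaps positions 2,3 -> [1 2 3]
  step 3: s2^-1 swaps positions 2,3 -> [1 3 2]
  step 4: s2 swaps positions 2,3 -> [1 2 3]
Final permutation (position -> original strand): [1 2 3]
Closure components = cycle count of this permutation = 3.

Answer: 3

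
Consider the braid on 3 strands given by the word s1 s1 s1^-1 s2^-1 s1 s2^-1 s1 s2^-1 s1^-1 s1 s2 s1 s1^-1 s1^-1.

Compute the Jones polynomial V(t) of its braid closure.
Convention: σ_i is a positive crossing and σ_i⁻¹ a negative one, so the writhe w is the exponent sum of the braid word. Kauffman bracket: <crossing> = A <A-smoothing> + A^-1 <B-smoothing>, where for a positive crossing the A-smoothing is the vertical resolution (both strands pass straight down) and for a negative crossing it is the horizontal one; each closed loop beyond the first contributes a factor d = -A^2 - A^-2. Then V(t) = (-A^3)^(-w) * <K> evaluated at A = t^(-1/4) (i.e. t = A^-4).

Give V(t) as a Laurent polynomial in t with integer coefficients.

t^2 - t + 1 - t^-1 + t^-2

Derivation:
The presented braid s1 s1 s1^-1 s2^-1 s1 s2^-1 s1 s2^-1 s1^-1 s1 s2 s1 s1^-1 s1^-1 on 3 strands reduces by inverse Markov moves (closure unchanged at each step):
  Deconjugate: the word is γ·β·γ⁻¹ with γ = s1 s1 (prefix) and γ⁻¹ = s1^-1 s1^-1 (suffix); strip both.
  Deconjugate: the word is γ·β·γ⁻¹ with γ = s1^-1 s2^-1 (prefix) and γ⁻¹ = s2 s1 (suffix); strip both.
Reduced to β = s1 s2^-1 s1 s2^-1 s1^-1 s1 on 3 strands, 6 crossings.
Compute on β:
First cancel adjacent σ_i σ_i⁻¹ pairs (Reidemeister II — same braid, same closure): s1 s2^-1 s1 s2^-1 s1^-1 s1 → s1 s2^-1 s1 s2^-1.
Braid: s1 s2^-1 s1 s2^-1 on 3 strands, 4 crossings.
Writhe w = (#positive) - (#negative) = 2 - 2 = 0.
Enumerate smoothing states for the bracket polynomial. There are 2^4 = 16 states.
For each crossing: s=0 is the vertical smoothing, s=1 horizontal. Crossing k contributes A^(sign_k * (1 - 2*s_k)); loop factor d = -A^2 - A^-2.
  state 0000: A-exp=+0, loops=3, term = A^0 * d^2
  state 0001: A-exp=+2, loops=2, term = A^2 * d^1
  state 0010: A-exp=-2, loops=2, term = A^-2 * d^1
  state 0011: A-exp=+0, loops=1, term = A^0 * d^0
  state 0100: A-exp=+2, loops=2, term = A^2 * d^1
  state 0101: A-exp=+4, loops=3, term = A^4 * d^2
  state 0110: A-exp=+0, loops=1, term = A^0 * d^0
  state 0111: A-exp=+2, loops=2, term = A^2 * d^1
  state 1000: A-exp=-2, loops=2, term = A^-2 * d^1
  state 1001: A-exp=+0, loops=1, term = A^0 * d^0
  state 1010: A-exp=-4, loops=3, term = A^-4 * d^2
  state 1011: A-exp=-2, loops=2, term = A^-2 * d^1
  state 1100: A-exp=+0, loops=1, term = A^0 * d^0
  state 1101: A-exp=+2, loops=2, term = A^2 * d^1
  state 1110: A-exp=-2, loops=2, term = A^-2 * d^1
  state 1111: A-exp=+0, loops=1, term = A^0 * d^0
Collect the terms by A-exponent (count of states per loop number):
Powers of d = -A^2 - A^-2: d^2 = A^4 + 2 + A^-4.
  A^4 * (d^2) = A^8 + 2*A^4 + 1
  A^2 * (4*d) = -4*A^4 - 4
  A^0 * (5 + d^2) = A^4 + 7 + A^-4
  A^-2 * (4*d) = -4 - 4*A^-4
  A^-4 * (d^2) = 1 + 2*A^-4 + A^-8
Summing the groups: <K> = A^8 - A^4 + 1 - A^-4 + A^-8
Normalise by the writhe: (-A^3)^(-w) = (-A^3)^(0) = 1, so f(A) = 1 * <K> = A^8 - A^4 + 1 - A^-4 + A^-8.
Substitute A = t^(-1/4), i.e. A^e → t^(-e/4): V(t) = t^2 - t + 1 - t^-1 + t^-2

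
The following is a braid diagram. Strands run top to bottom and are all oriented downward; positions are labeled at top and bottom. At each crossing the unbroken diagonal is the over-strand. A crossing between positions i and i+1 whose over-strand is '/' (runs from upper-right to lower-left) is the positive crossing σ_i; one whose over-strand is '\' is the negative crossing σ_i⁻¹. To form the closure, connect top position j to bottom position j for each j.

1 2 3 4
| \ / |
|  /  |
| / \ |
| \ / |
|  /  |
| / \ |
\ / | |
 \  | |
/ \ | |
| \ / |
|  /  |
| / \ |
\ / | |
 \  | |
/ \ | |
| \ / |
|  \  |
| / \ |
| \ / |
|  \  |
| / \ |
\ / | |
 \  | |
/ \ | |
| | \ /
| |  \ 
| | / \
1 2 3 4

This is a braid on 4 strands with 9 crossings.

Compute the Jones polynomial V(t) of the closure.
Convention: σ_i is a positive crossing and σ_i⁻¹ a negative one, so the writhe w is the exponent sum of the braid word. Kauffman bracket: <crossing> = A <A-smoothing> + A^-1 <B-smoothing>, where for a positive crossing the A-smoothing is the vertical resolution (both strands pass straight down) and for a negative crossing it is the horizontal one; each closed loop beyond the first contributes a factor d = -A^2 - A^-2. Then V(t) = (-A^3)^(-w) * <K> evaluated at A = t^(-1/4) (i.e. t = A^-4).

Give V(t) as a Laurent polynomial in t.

-t + 2 - t^-1 + 2*t^-2 - t^-3 + t^-4 - t^-5

Derivation:
Reading the diagram top to bottom ('/'-over between positions i,i+1 = s_i, '\'-over = s_i^-1): braid word = s2 s2 s1^-1 s2 s1^-1 s2^-1 s2^-1 s1^-1 s3^-1.
The presented braid s2 s2 s1^-1 s2 s1^-1 s2^-1 s2^-1 s1^-1 s3^-1 on 4 strands reduces by inverse Markov moves (closure unchanged at each step):
  Destabilize: the word has the form β·s3^-1 where s3^-1 occurs only as the final letter (β ∈ B_3); drop it and the last strand → 3 strands.
Reduced to β = s2 s2 s1^-1 s2 s1^-1 s2^-1 s2^-1 s1^-1 on 3 strands, 8 crossings.
Compute on β:
Braid: s2 s2 s1^-1 s2 s1^-1 s2^-1 s2^-1 s1^-1 on 3 strands, 8 crossings.
Writhe w = (#positive) - (#negative) = 3 - 5 = -2.
Computing the Kauffman bracket via state sum. There are 2^8 = 256 states.
Smooth each crossing (0=||, 1=⌣⌢); contribution A^(Σ sign_k(1-2s_k)) * d^(L-1).
Tabulate the states by total A-exponent and number of loops L (A-exp: L × count):
  A^8: L=4 ×1
  A^6: L=3 ×8
  A^4: L=2 ×23, L=4 ×5
  A^2: L=1 ×22, L=3 ×33, L=5 ×1
  A^0: L=2 ×52, L=4 ×18
  A^-2: L=1 ×13, L=3 ×37, L=5 ×6
  A^-4: L=2 ×14, L=4 ×13, L=6 ×1
  A^-6: L=3 ×6, L=5 ×2
  A^-8: L=4 ×1
Each group contributes A^e * Σ count * d^(L-1):
Powers of d = -A^2 - A^-2: d^2 = A^4 + 2 + A^-4; d^3 = -A^6 - 3*A^2 - 3*A^-2 - A^-6; d^4 = A^8 + 4*A^4 + 6 + 4*A^-4 + A^-8; d^5 = -A^10 - 5*A^6 - 10*A^2 - 10*A^-2 - 5*A^-6 - A^-10.
  A^8 * (d^3) = -A^14 - 3*A^10 - 3*A^6 - A^2
  A^6 * (8*d^2) = 8*A^10 + 16*A^6 + 8*A^2
  A^4 * (23*d + 5*d^3) = -5*A^10 - 38*A^6 - 38*A^2 - 5*A^-2
  A^2 * (22 + 33*d^2 + d^4) = A^10 + 37*A^6 + 94*A^2 + 37*A^-2 + A^-6
  A^0 * (52*d + 18*d^3) = -18*A^6 - 106*A^2 - 106*A^-2 - 18*A^-6
  A^-2 * (13 + 37*d^2 + 6*d^4) = 6*A^6 + 61*A^2 + 123*A^-2 + 61*A^-6 + 6*A^-10
  A^-4 * (14*d + 13*d^3 + d^5) = -A^6 - 18*A^2 - 63*A^-2 - 63*A^-6 - 18*A^-10 - A^-14
  A^-6 * (6*d^2 + 2*d^4) = 2*A^2 + 14*A^-2 + 24*A^-6 + 14*A^-10 + 2*A^-14
  A^-8 * (d^3) = -A^-2 - 3*A^-6 - 3*A^-10 - A^-14
Summing the groups: <K> = -A^14 + A^10 - A^6 + 2*A^2 - A^-2 + 2*A^-6 - A^-10
Normalise by the writhe: (-A^3)^(-w) = (-A^3)^(2) = A^6, so f(A) = A^6 * <K> = -A^20 + A^16 - A^12 + 2*A^8 - A^4 + 2 - A^-4.
Substitute A = t^(-1/4), i.e. A^e → t^(-e/4): V(t) = -t + 2 - t^-1 + 2*t^-2 - t^-3 + t^-4 - t^-5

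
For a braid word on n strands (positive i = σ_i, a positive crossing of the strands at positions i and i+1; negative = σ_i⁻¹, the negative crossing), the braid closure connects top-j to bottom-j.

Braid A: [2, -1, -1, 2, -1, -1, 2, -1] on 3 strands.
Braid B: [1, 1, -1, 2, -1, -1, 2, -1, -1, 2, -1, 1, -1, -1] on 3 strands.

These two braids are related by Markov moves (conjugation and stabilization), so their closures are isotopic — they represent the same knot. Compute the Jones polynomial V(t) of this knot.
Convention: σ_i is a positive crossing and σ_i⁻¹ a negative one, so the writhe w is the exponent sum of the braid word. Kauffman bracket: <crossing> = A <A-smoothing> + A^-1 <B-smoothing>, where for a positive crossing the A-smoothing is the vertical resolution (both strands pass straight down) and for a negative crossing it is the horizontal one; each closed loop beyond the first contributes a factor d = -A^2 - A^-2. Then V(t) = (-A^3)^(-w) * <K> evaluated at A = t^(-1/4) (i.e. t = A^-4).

-t^2 + 3*t - 4 + 6*t^-1 - 6*t^-2 + 6*t^-3 - 5*t^-4 + 3*t^-5 - t^-6

Derivation:
Markov-equivalent braids have isotopic closures, hence identical knot invariants. Strip the Markov moves from each word to reach a common short braid β, then compute V(t) once on β.
Braid A: s2 s1^-1 s1^-1 s2 s1^-1 s1^-1 s2 s1^-1 on 3 strands has no conjugating prefix/suffix or stabilization to strip; take β = s2 s1^-1 s1^-1 s2 s1^-1 s1^-1 s2 s1^-1.
Braid B: s1 s1 s1^-1 s2 s1^-1 s1^-1 s2 s1^-1 s1^-1 s2 s1^-1 s1 s1^-1 s1^-1 on 3 strands reduces by inverse Markov moves (closure unchanged at each step):
  Deconjugate: the word is γ·β·γ⁻¹ with γ = s1 (prefix) and γ⁻¹ = s1^-1 (suffix); strip both.
  Deconjugate: the word is γ·β·γ⁻¹ with γ = s1 s1^-1 (prefix) and γ⁻¹ = s1 s1^-1 (suffix); strip both.
Reduced to β = s2 s1^-1 s1^-1 s2 s1^-1 s1^-1 s2 s1^-1 on 3 strands, 8 crossings.
Both give the same β = s2 s1^-1 s1^-1 s2 s1^-1 s1^-1 s2 s1^-1 on 3 strands, so one state sum suffices:
Braid: s2 s1^-1 s1^-1 s2 s1^-1 s1^-1 s2 s1^-1 on 3 strands, 8 crossings.
Writhe w = (#positive) - (#negative) = 3 - 5 = -2.
Enumerate smoothing states for the bracket polynomial. There are 2^8 = 256 states.
For each crossing: s=0 is the vertical smoothing, s=1 horizontal. Crossing k contributes A^(sign_k * (1 - 2*s_k)); loop factor d = -A^2 - A^-2.
Tabulate the states by total A-exponent and number of loops L (A-exp: L × count):
  A^8: L=6 ×1
  A^6: L=5 ×8
  A^4: L=4 ×28
  A^2: L=3 ×55, L=5 ×1
  A^0: L=2 ×63, L=4 ×7
  A^-2: L=1 ×35, L=3 ×21
  A^-4: L=2 ×26, L=4 ×2
  A^-6: L=3 ×8
  A^-8: L=4 ×1
Each group contributes A^e * Σ count * d^(L-1):
Powers of d = -A^2 - A^-2: d^2 = A^4 + 2 + A^-4; d^3 = -A^6 - 3*A^2 - 3*A^-2 - A^-6; d^4 = A^8 + 4*A^4 + 6 + 4*A^-4 + A^-8; d^5 = -A^10 - 5*A^6 - 10*A^2 - 10*A^-2 - 5*A^-6 - A^-10.
  A^8 * (d^5) = -A^18 - 5*A^14 - 10*A^10 - 10*A^6 - 5*A^2 - A^-2
  A^6 * (8*d^4) = 8*A^14 + 32*A^10 + 48*A^6 + 32*A^2 + 8*A^-2
  A^4 * (28*d^3) = -28*A^10 - 84*A^6 - 84*A^2 - 28*A^-2
  A^2 * (55*d^2 + d^4) = A^10 + 59*A^6 + 116*A^2 + 59*A^-2 + A^-6
  A^0 * (63*d + 7*d^3) = -7*A^6 - 84*A^2 - 84*A^-2 - 7*A^-6
  A^-2 * (35 + 21*d^2) = 21*A^2 + 77*A^-2 + 21*A^-6
  A^-4 * (26*d + 2*d^3) = -2*A^2 - 32*A^-2 - 32*A^-6 - 2*A^-10
  A^-6 * (8*d^2) = 8*A^-2 + 16*A^-6 + 8*A^-10
  A^-8 * (d^3) = -A^-2 - 3*A^-6 - 3*A^-10 - A^-14
Summing the groups: <K> = -A^18 + 3*A^14 - 5*A^10 + 6*A^6 - 6*A^2 + 6*A^-2 - 4*A^-6 + 3*A^-10 - A^-14
Normalise by the writhe: (-A^3)^(-w) = (-A^3)^(2) = A^6, so f(A) = A^6 * <K> = -A^24 + 3*A^20 - 5*A^16 + 6*A^12 - 6*A^8 + 6*A^4 - 4 + 3*A^-4 - A^-8.
Substitute A = t^(-1/4), i.e. A^e → t^(-e/4): V(t) = -t^2 + 3*t - 4 + 6*t^-1 - 6*t^-2 + 6*t^-3 - 5*t^-4 + 3*t^-5 - t^-6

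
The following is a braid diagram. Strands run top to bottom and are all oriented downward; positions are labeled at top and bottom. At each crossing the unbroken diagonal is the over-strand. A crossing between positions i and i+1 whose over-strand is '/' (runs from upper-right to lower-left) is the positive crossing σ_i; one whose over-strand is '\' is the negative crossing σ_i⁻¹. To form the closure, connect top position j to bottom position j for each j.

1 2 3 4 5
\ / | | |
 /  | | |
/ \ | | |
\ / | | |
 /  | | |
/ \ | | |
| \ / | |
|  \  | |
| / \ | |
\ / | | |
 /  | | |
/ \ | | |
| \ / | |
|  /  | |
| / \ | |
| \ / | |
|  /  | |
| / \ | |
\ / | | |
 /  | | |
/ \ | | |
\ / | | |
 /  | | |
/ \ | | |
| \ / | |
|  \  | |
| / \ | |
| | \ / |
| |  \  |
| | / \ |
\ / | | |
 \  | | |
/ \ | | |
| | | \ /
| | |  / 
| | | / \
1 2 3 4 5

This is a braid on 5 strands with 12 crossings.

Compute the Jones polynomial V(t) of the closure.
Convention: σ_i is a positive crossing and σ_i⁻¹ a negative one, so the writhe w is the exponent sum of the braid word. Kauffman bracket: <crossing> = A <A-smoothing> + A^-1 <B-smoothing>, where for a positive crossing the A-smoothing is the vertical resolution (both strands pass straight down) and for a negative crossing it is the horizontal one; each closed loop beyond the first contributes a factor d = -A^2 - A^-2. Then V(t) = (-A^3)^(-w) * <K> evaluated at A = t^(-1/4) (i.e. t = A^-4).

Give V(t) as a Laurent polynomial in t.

Reading the diagram top to bottom ('/'-over between positions i,i+1 = s_i, '\'-over = s_i^-1): braid word = s1 s1 s2^-1 s1 s2 s2 s1 s1 s2^-1 s3^-1 s1^-1 s4.
The presented braid s1 s1 s2^-1 s1 s2 s2 s1 s1 s2^-1 s3^-1 s1^-1 s4 on 5 strands reduces by inverse Markov moves (closure unchanged at each step):
  Destabilize: the word has the form β·s4 where s4 occurs only as the final letter (β ∈ B_4); drop it and the last strand → 4 strands.
  Deconjugate: the word is γ·β·γ⁻¹ with γ = s1 (prefix) and γ⁻¹ = s1^-1 (suffix); strip both.
  Destabilize: the word has the form β·s3^-1 where s3^-1 occurs only as the final letter (β ∈ B_3); drop it and the last strand → 3 strands.
Reduced to β = s1 s2^-1 s1 s2 s2 s1 s1 s2^-1 on 3 strands, 8 crossings.
Compute on β:
Braid: s1 s2^-1 s1 s2 s2 s1 s1 s2^-1 on 3 strands, 8 crossings.
Writhe w = (#positive) - (#negative) = 6 - 2 = 4.
Computing the Kauffman bracket via state sum. There are 2^8 = 256 states.
For each crossing: s=0 is the vertical smoothing, s=1 horizontal. Crossing k contributes A^(sign_k * (1 - 2*s_k)); loop factor d = -A^2 - A^-2.
Tabulate the states by total A-exponent and number of loops L (A-exp: L × count):
  A^8: L=3 ×1
  A^6: L=2 ×6, L=4 ×2
  A^4: L=1 ×11, L=3 ×16, L=5 ×1
  A^2: L=2 ×47, L=4 ×9
  A^0: L=1 ×26, L=3 ×43, L=5 ×1
  A^-2: L=2 ×41, L=4 ×15
  A^-4: L=3 ×26, L=5 ×2
  A^-6: L=4 ×8
  A^-8: L=5 ×1
Each group contributes A^e * Σ count * d^(L-1):
Powers of d = -A^2 - A^-2: d^2 = A^4 + 2 + A^-4; d^3 = -A^6 - 3*A^2 - 3*A^-2 - A^-6; d^4 = A^8 + 4*A^4 + 6 + 4*A^-4 + A^-8.
  A^8 * (d^2) = A^12 + 2*A^8 + A^4
  A^6 * (6*d + 2*d^3) = -2*A^12 - 12*A^8 - 12*A^4 - 2
  A^4 * (11 + 16*d^2 + d^4) = A^12 + 20*A^8 + 49*A^4 + 20 + A^-4
  A^2 * (47*d + 9*d^3) = -9*A^8 - 74*A^4 - 74 - 9*A^-4
  A^0 * (26 + 43*d^2 + d^4) = A^8 + 47*A^4 + 118 + 47*A^-4 + A^-8
  A^-2 * (41*d + 15*d^3) = -15*A^4 - 86 - 86*A^-4 - 15*A^-8
  A^-4 * (26*d^2 + 2*d^4) = 2*A^4 + 34 + 64*A^-4 + 34*A^-8 + 2*A^-12
  A^-6 * (8*d^3) = -8 - 24*A^-4 - 24*A^-8 - 8*A^-12
  A^-8 * (d^4) = 1 + 4*A^-4 + 6*A^-8 + 4*A^-12 + A^-16
Summing the groups: <K> = 2*A^8 - 2*A^4 + 3 - 3*A^-4 + 2*A^-8 - 2*A^-12 + A^-16
Normalise by the writhe: (-A^3)^(-w) = (-A^3)^(-4) = A^-12, so f(A) = A^-12 * <K> = 2*A^-4 - 2*A^-8 + 3*A^-12 - 3*A^-16 + 2*A^-20 - 2*A^-24 + A^-28.
Substitute A = t^(-1/4), i.e. A^e → t^(-e/4): V(t) = t^7 - 2*t^6 + 2*t^5 - 3*t^4 + 3*t^3 - 2*t^2 + 2*t

Answer: t^7 - 2*t^6 + 2*t^5 - 3*t^4 + 3*t^3 - 2*t^2 + 2*t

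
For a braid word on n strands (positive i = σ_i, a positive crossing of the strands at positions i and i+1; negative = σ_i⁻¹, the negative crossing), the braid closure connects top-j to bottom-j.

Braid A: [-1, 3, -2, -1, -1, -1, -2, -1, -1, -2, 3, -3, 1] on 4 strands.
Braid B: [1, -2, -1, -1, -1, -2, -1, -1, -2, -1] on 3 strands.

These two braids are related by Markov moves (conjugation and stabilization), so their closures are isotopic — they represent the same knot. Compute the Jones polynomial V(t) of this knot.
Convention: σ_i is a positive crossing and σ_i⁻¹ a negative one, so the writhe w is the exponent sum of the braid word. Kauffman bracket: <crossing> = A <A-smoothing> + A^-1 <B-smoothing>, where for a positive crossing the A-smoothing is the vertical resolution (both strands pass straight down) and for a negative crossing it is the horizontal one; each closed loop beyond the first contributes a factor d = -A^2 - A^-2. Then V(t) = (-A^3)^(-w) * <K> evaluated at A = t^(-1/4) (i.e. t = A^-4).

Markov-equivalent braids have isotopic closures, hence identical knot invariants. Strip the Markov moves from each word to reach a common short braid β, then compute V(t) once on β.
Braid A: s1^-1 s3 s2^-1 s1^-1 s1^-1 s1^-1 s2^-1 s1^-1 s1^-1 s2^-1 s3 s3^-1 s1 on 4 strands reduces by inverse Markov moves (closure unchanged at each step):
  Deconjugate: the word is γ·β·γ⁻¹ with γ = s1^-1 s3 (prefix) and γ⁻¹ = s3^-1 s1 (suffix); strip both.
  Destabilize: the word has the form β·s3 where s3 occurs only as the final letter (β ∈ B_3); drop it and the last strand → 3 strands.
Reduced to β = s2^-1 s1^-1 s1^-1 s1^-1 s2^-1 s1^-1 s1^-1 s2^-1 on 3 strands, 8 crossings.
Braid B: s1 s2^-1 s1^-1 s1^-1 s1^-1 s2^-1 s1^-1 s1^-1 s2^-1 s1^-1 on 3 strands reduces by inverse Markov moves (closure unchanged at each step):
  Deconjugate: the word is γ·β·γ⁻¹ with γ = s1 (prefix) and γ⁻¹ = s1^-1 (suffix); strip both.
Reduced to β = s2^-1 s1^-1 s1^-1 s1^-1 s2^-1 s1^-1 s1^-1 s2^-1 on 3 strands, 8 crossings.
Both give the same β = s2^-1 s1^-1 s1^-1 s1^-1 s2^-1 s1^-1 s1^-1 s2^-1 on 3 strands, so one state sum suffices:
Braid: s2^-1 s1^-1 s1^-1 s1^-1 s2^-1 s1^-1 s1^-1 s2^-1 on 3 strands, 8 crossings.
Writhe w = (#positive) - (#negative) = 0 - 8 = -8.
Enumerate smoothing states for the bracket polynomial. There are 2^8 = 256 states.
Smooth each crossing (0=||, 1=⌣⌢); contribution A^(Σ sign_k(1-2s_k)) * d^(L-1).
Tabulate the states by total A-exponent and number of loops L (A-exp: L × count):
  A^8: L=5 ×1
  A^6: L=4 ×7, L=6 ×1
  A^4: L=3 ×19, L=5 ×9
  A^2: L=2 ×24, L=4 ×31, L=6 ×1
  A^0: L=1 ×12, L=3 ×53, L=5 ×5
  A^-2: L=2 ×45, L=4 ×11
  A^-4: L=1 ×15, L=3 ×13
  A^-6: L=2 ×8
  A^-8: L=3 ×1
Each group contributes A^e * Σ count * d^(L-1):
Powers of d = -A^2 - A^-2: d^2 = A^4 + 2 + A^-4; d^3 = -A^6 - 3*A^2 - 3*A^-2 - A^-6; d^4 = A^8 + 4*A^4 + 6 + 4*A^-4 + A^-8; d^5 = -A^10 - 5*A^6 - 10*A^2 - 10*A^-2 - 5*A^-6 - A^-10.
  A^8 * (d^4) = A^16 + 4*A^12 + 6*A^8 + 4*A^4 + 1
  A^6 * (7*d^3 + d^5) = -A^16 - 12*A^12 - 31*A^8 - 31*A^4 - 12 - A^-4
  A^4 * (19*d^2 + 9*d^4) = 9*A^12 + 55*A^8 + 92*A^4 + 55 + 9*A^-4
  A^2 * (24*d + 31*d^3 + d^5) = -A^12 - 36*A^8 - 127*A^4 - 127 - 36*A^-4 - A^-8
  A^0 * (12 + 53*d^2 + 5*d^4) = 5*A^8 + 73*A^4 + 148 + 73*A^-4 + 5*A^-8
  A^-2 * (45*d + 11*d^3) = -11*A^4 - 78 - 78*A^-4 - 11*A^-8
  A^-4 * (15 + 13*d^2) = 13 + 41*A^-4 + 13*A^-8
  A^-6 * (8*d) = -8*A^-4 - 8*A^-8
  A^-8 * (d^2) = A^-4 + 2*A^-8 + A^-12
Summing the groups: <K> = -A^8 + A^-4 + A^-12
Normalise by the writhe: (-A^3)^(-w) = (-A^3)^(8) = A^24, so f(A) = A^24 * <K> = -A^32 + A^20 + A^12.
Substitute A = t^(-1/4), i.e. A^e → t^(-e/4): V(t) = t^-3 + t^-5 - t^-8

Answer: t^-3 + t^-5 - t^-8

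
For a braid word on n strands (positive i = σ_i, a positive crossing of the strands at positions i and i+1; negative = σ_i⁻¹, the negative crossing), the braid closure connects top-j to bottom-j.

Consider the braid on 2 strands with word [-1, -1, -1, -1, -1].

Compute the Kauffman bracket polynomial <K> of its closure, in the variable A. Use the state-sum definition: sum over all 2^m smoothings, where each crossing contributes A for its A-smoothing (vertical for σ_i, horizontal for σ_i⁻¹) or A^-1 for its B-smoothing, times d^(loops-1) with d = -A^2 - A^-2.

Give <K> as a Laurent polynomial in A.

A^13 - A^9 + A^5 - A - A^-7

Derivation:
Braid: s1^-1 s1^-1 s1^-1 s1^-1 s1^-1 on 2 strands, 5 crossings.
Writhe w = (#positive) - (#negative) = 0 - 5 = -5.
State-sum expansion of <K>. There are 2^5 = 32 states.
Each crossing splits two ways (0=vertical, 1=horizontal). The state's weight is A^(#A-smoothings - #B-smoothings) * d^(loops - 1).
  state 00000: A-exp=-5, loops=2, term = A^-5 * d^1
  state 00001: A-exp=-3, loops=1, term = A^-3 * d^0
  state 00010: A-exp=-3, loops=1, term = A^-3 * d^0
  state 00011: A-exp=-1, loops=2, term = A^-1 * d^1
  state 00100: A-exp=-3, loops=1, term = A^-3 * d^0
  state 00101: A-exp=-1, loops=2, term = A^-1 * d^1
  state 00110: A-exp=-1, loops=2, term = A^-1 * d^1
  state 00111: A-exp=+1, loops=3, term = A^1 * d^2
  state 01000: A-exp=-3, loops=1, term = A^-3 * d^0
  state 01001: A-exp=-1, loops=2, term = A^-1 * d^1
  state 01010: A-exp=-1, loops=2, term = A^-1 * d^1
  state 01011: A-exp=+1, loops=3, term = A^1 * d^2
  state 01100: A-exp=-1, loops=2, term = A^-1 * d^1
  state 01101: A-exp=+1, loops=3, term = A^1 * d^2
  state 01110: A-exp=+1, loops=3, term = A^1 * d^2
  state 01111: A-exp=+3, loops=4, term = A^3 * d^3
  state 10000: A-exp=-3, loops=1, term = A^-3 * d^0
  state 10001: A-exp=-1, loops=2, term = A^-1 * d^1
  state 10010: A-exp=-1, loops=2, term = A^-1 * d^1
  state 10011: A-exp=+1, loops=3, term = A^1 * d^2
  state 10100: A-exp=-1, loops=2, term = A^-1 * d^1
  state 10101: A-exp=+1, loops=3, term = A^1 * d^2
  state 10110: A-exp=+1, loops=3, term = A^1 * d^2
  state 10111: A-exp=+3, loops=4, term = A^3 * d^3
  state 11000: A-exp=-1, loops=2, term = A^-1 * d^1
  state 11001: A-exp=+1, loops=3, term = A^1 * d^2
  state 11010: A-exp=+1, loops=3, term = A^1 * d^2
  state 11011: A-exp=+3, loops=4, term = A^3 * d^3
  state 11100: A-exp=+1, loops=3, term = A^1 * d^2
  state 11101: A-exp=+3, loops=4, term = A^3 * d^3
  state 11110: A-exp=+3, loops=4, term = A^3 * d^3
  state 11111: A-exp=+5, loops=5, term = A^5 * d^4
Collect the terms by A-exponent (count of states per loop number):
Powers of d = -A^2 - A^-2: d^2 = A^4 + 2 + A^-4; d^3 = -A^6 - 3*A^2 - 3*A^-2 - A^-6; d^4 = A^8 + 4*A^4 + 6 + 4*A^-4 + A^-8.
  A^5 * (d^4) = A^13 + 4*A^9 + 6*A^5 + 4*A + A^-3
  A^3 * (5*d^3) = -5*A^9 - 15*A^5 - 15*A - 5*A^-3
  A^1 * (10*d^2) = 10*A^5 + 20*A + 10*A^-3
  A^-1 * (10*d) = -10*A - 10*A^-3
  A^-3 * (5) = 5*A^-3
  A^-5 * (d) = -A^-3 - A^-7
Summing the groups: <K> = A^13 - A^9 + A^5 - A - A^-7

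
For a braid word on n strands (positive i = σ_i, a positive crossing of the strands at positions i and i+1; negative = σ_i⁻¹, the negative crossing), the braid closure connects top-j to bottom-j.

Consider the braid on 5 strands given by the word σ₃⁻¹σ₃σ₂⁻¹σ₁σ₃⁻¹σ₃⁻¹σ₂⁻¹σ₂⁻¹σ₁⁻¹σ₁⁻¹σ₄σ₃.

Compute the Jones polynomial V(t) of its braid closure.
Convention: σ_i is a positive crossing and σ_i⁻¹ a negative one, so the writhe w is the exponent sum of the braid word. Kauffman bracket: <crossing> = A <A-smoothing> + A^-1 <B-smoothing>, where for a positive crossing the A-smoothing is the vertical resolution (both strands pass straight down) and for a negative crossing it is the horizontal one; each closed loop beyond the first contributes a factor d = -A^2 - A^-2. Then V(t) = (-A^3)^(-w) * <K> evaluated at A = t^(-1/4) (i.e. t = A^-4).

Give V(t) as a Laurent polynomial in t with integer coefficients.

t^-1 - t^-2 + 2*t^-3 - 2*t^-4 + 2*t^-5 - t^-6 + t^-7 - t^-8

Derivation:
The presented braid s3^-1 s3 s2^-1 s1 s3^-1 s3^-1 s2^-1 s2^-1 s1^-1 s1^-1 s4 s3 on 5 strands reduces by inverse Markov moves (closure unchanged at each step):
  Deconjugate: the word is γ·β·γ⁻¹ with γ = s3^-1 (prefix) and γ⁻¹ = s3 (suffix); strip both.
  Destabilize: the word has the form β·s4 where s4 occurs only as the final letter (β ∈ B_4); drop it and the last strand → 4 strands.
Reduced to β = s3 s2^-1 s1 s3^-1 s3^-1 s2^-1 s2^-1 s1^-1 s1^-1 on 4 strands, 9 crossings.
Compute on β:
Braid: s3 s2^-1 s1 s3^-1 s3^-1 s2^-1 s2^-1 s1^-1 s1^-1 on 4 strands, 9 crossings.
Writhe w = (#positive) - (#negative) = 2 - 7 = -5.
Enumerate smoothing states for the bracket polynomial. There are 2^9 = 512 states.
For each crossing: s=0 is the vertical smoothing, s=1 horizontal. Crossing k contributes A^(sign_k * (1 - 2*s_k)); loop factor d = -A^2 - A^-2.
Tabulate the states by total A-exponent and number of loops L (A-exp: L × count):
  A^9: L=5 ×1
  A^7: L=4 ×9
  A^5: L=3 ×31, L=5 ×5
  A^3: L=2 ×48, L=4 ×35, L=6 ×1
  A^1: L=1 ×28, L=3 ×86, L=5 ×12
  A^-1: L=2 ×82, L=4 ×43, L=6 ×1
  A^-3: L=1 ×20, L=3 ×58, L=5 ×6
  A^-5: L=2 ×25, L=4 ×11
  A^-7: L=1 ×3, L=3 ×6
  A^-9: L=2 ×1
Each group contributes A^e * Σ count * d^(L-1):
Powers of d = -A^2 - A^-2: d^2 = A^4 + 2 + A^-4; d^3 = -A^6 - 3*A^2 - 3*A^-2 - A^-6; d^4 = A^8 + 4*A^4 + 6 + 4*A^-4 + A^-8; d^5 = -A^10 - 5*A^6 - 10*A^2 - 10*A^-2 - 5*A^-6 - A^-10.
  A^9 * (d^4) = A^17 + 4*A^13 + 6*A^9 + 4*A^5 + A
  A^7 * (9*d^3) = -9*A^13 - 27*A^9 - 27*A^5 - 9*A
  A^5 * (31*d^2 + 5*d^4) = 5*A^13 + 51*A^9 + 92*A^5 + 51*A + 5*A^-3
  A^3 * (48*d + 35*d^3 + d^5) = -A^13 - 40*A^9 - 163*A^5 - 163*A - 40*A^-3 - A^-7
  A^1 * (28 + 86*d^2 + 12*d^4) = 12*A^9 + 134*A^5 + 272*A + 134*A^-3 + 12*A^-7
  A^-1 * (82*d + 43*d^3 + d^5) = -A^9 - 48*A^5 - 221*A - 221*A^-3 - 48*A^-7 - A^-11
  A^-3 * (20 + 58*d^2 + 6*d^4) = 6*A^5 + 82*A + 172*A^-3 + 82*A^-7 + 6*A^-11
  A^-5 * (25*d + 11*d^3) = -11*A - 58*A^-3 - 58*A^-7 - 11*A^-11
  A^-7 * (3 + 6*d^2) = 6*A^-3 + 15*A^-7 + 6*A^-11
  A^-9 * (d) = -A^-7 - A^-11
Summing the groups: <K> = A^17 - A^13 + A^9 - 2*A^5 + 2*A - 2*A^-3 + A^-7 - A^-11
Normalise by the writhe: (-A^3)^(-w) = (-A^3)^(5) = -A^15, so f(A) = -A^15 * <K> = -A^32 + A^28 - A^24 + 2*A^20 - 2*A^16 + 2*A^12 - A^8 + A^4.
Substitute A = t^(-1/4), i.e. A^e → t^(-e/4): V(t) = t^-1 - t^-2 + 2*t^-3 - 2*t^-4 + 2*t^-5 - t^-6 + t^-7 - t^-8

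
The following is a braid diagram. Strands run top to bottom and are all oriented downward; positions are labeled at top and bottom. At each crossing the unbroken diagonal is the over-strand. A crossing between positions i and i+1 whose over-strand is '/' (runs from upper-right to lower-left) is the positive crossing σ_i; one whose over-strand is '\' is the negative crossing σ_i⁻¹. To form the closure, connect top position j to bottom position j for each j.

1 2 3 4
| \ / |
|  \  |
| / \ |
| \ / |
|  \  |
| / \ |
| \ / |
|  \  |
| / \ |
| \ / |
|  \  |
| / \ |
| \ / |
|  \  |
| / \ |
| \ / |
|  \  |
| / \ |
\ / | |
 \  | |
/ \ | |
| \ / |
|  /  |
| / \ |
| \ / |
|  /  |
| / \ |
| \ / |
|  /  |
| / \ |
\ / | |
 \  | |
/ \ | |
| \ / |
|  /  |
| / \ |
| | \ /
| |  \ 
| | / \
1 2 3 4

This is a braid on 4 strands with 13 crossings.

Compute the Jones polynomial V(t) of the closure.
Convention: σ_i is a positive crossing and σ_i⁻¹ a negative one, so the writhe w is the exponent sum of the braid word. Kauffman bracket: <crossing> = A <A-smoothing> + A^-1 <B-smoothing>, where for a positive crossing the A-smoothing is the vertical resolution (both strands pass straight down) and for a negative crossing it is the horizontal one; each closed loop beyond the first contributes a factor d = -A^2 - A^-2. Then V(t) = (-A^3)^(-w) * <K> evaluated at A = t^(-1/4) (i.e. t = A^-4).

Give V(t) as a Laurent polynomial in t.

Reading the diagram top to bottom ('/'-over between positions i,i+1 = s_i, '\'-over = s_i^-1): braid word = s2^-1 s2^-1 s2^-1 s2^-1 s2^-1 s2^-1 s1^-1 s2 s2 s2 s1^-1 s2 s3^-1.
The presented braid s2^-1 s2^-1 s2^-1 s2^-1 s2^-1 s2^-1 s1^-1 s2 s2 s2 s1^-1 s2 s3^-1 on 4 strands reduces by inverse Markov moves (closure unchanged at each step):
  Destabilize: the word has the form β·s3^-1 where s3^-1 occurs only as the final letter (β ∈ B_3); drop it and the last strand → 3 strands.
  Deconjugate: the word is γ·β·γ⁻¹ with γ = s2^-1 (prefix) and γ⁻¹ = s2 (suffix); strip both.
Reduced to β = s2^-1 s2^-1 s2^-1 s2^-1 s2^-1 s1^-1 s2 s2 s2 s1^-1 on 3 strands, 10 crossings.
Compute on β:
Braid: s2^-1 s2^-1 s2^-1 s2^-1 s2^-1 s1^-1 s2 s2 s2 s1^-1 on 3 strands, 10 crossings.
Writhe w = (#positive) - (#negative) = 3 - 7 = -4.
Enumerate smoothing states for the bracket polynomial. There are 2^10 = 1024 states.
Each crossing splits two ways (0=vertical, 1=horizontal). The state's weight is A^(#A-smoothings - #B-smoothings) * d^(loops - 1).
Tabulate the states by total A-exponent and number of loops L (A-exp: L × count):
  A^10: L=6 ×1
  A^8: L=5 ×10
  A^6: L=4 ×35, L=6 ×10
  A^4: L=3 ×60, L=5 ×50, L=7 ×10
  A^2: L=2 ×55, L=4 ×100, L=6 ×50, L=8 ×5
  A^0: L=1 ×25, L=3 ×101, L=5 ×100, L=7 ×25, L=9 ×1
  A^-2: L=2 ×55, L=4 ×100, L=6 ×50, L=8 ×5
  A^-4: L=1 ×6, L=3 ×54, L=5 ×50, L=7 ×10
  A^-6: L=2 ×9, L=4 ×26, L=6 ×10
  A^-8: L=3 ×5, L=5 ×5
  A^-10: L=4 ×1
Each group contributes A^e * Σ count * d^(L-1):
Powers of d = -A^2 - A^-2: d^2 = A^4 + 2 + A^-4; d^3 = -A^6 - 3*A^2 - 3*A^-2 - A^-6; d^4 = A^8 + 4*A^4 + 6 + 4*A^-4 + A^-8; d^5 = -A^10 - 5*A^6 - 10*A^2 - 10*A^-2 - 5*A^-6 - A^-10; d^6 = A^12 + 6*A^8 + 15*A^4 + 20 + 15*A^-4 + 6*A^-8 + A^-12; d^7 = -A^14 - 7*A^10 - 21*A^6 - 35*A^2 - 35*A^-2 - 21*A^-6 - 7*A^-10 - A^-14; d^8 = A^16 + 8*A^12 + 28*A^8 + 56*A^4 + 70 + 56*A^-4 + 28*A^-8 + 8*A^-12 + A^-16.
  A^10 * (d^5) = -A^20 - 5*A^16 - 10*A^12 - 10*A^8 - 5*A^4 - 1
  A^8 * (10*d^4) = 10*A^16 + 40*A^12 + 60*A^8 + 40*A^4 + 10
  A^6 * (35*d^3 + 10*d^5) = -10*A^16 - 85*A^12 - 205*A^8 - 205*A^4 - 85 - 10*A^-4
  A^4 * (60*d^2 + 50*d^4 + 10*d^6) = 10*A^16 + 110*A^12 + 410*A^8 + 620*A^4 + 410 + 110*A^-4 + 10*A^-8
  A^2 * (55*d + 100*d^3 + 50*d^5 + 5*d^7) = -5*A^16 - 85*A^12 - 455*A^8 - 1030*A^4 - 1030 - 455*A^-4 - 85*A^-8 - 5*A^-12
  A^0 * (25 + 101*d^2 + 100*d^4 + 25*d^6 + d^8) = A^16 + 33*A^12 + 278*A^8 + 932*A^4 + 1397 + 932*A^-4 + 278*A^-8 + 33*A^-12 + A^-16
  A^-2 * (55*d + 100*d^3 + 50*d^5 + 5*d^7) = -5*A^12 - 85*A^8 - 455*A^4 - 1030 - 1030*A^-4 - 455*A^-8 - 85*A^-12 - 5*A^-16
  A^-4 * (6 + 54*d^2 + 50*d^4 + 10*d^6) = 10*A^8 + 110*A^4 + 404 + 614*A^-4 + 404*A^-8 + 110*A^-12 + 10*A^-16
  A^-6 * (9*d + 26*d^3 + 10*d^5) = -10*A^4 - 76 - 187*A^-4 - 187*A^-8 - 76*A^-12 - 10*A^-16
  A^-8 * (5*d^2 + 5*d^4) = 5 + 25*A^-4 + 40*A^-8 + 25*A^-12 + 5*A^-16
  A^-10 * (d^3) = -A^-4 - 3*A^-8 - 3*A^-12 - A^-16
Summing the groups: <K> = -A^20 + A^16 - 2*A^12 + 3*A^8 - 3*A^4 + 4 - 2*A^-4 + 2*A^-8 - A^-12
Normalise by the writhe: (-A^3)^(-w) = (-A^3)^(4) = A^12, so f(A) = A^12 * <K> = -A^32 + A^28 - 2*A^24 + 3*A^20 - 3*A^16 + 4*A^12 - 2*A^8 + 2*A^4 - 1.
Substitute A = t^(-1/4), i.e. A^e → t^(-e/4): V(t) = -1 + 2*t^-1 - 2*t^-2 + 4*t^-3 - 3*t^-4 + 3*t^-5 - 2*t^-6 + t^-7 - t^-8

Answer: -1 + 2*t^-1 - 2*t^-2 + 4*t^-3 - 3*t^-4 + 3*t^-5 - 2*t^-6 + t^-7 - t^-8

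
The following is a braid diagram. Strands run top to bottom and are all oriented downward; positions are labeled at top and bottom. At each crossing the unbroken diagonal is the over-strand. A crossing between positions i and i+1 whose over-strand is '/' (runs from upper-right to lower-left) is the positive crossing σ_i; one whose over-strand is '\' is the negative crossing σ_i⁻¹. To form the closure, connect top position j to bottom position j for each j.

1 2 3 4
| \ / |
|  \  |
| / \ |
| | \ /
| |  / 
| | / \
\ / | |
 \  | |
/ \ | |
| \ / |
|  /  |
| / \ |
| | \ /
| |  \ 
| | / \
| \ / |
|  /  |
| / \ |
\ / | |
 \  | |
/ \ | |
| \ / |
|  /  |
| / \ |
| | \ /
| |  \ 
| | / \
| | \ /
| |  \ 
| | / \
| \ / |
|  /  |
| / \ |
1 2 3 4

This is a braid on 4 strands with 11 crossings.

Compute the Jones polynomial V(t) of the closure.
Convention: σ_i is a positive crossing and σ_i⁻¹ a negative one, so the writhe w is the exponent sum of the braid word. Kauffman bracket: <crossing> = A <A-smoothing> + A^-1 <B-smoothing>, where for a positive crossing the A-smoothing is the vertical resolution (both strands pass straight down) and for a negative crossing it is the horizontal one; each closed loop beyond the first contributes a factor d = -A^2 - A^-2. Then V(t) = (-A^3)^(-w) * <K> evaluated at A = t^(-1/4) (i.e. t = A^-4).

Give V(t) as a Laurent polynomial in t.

-t^3 + 3*t^2 - 3*t + 4 - 4*t^-1 + 3*t^-2 - 2*t^-3 + t^-4

Derivation:
Reading the diagram top to bottom ('/'-over between positions i,i+1 = s_i, '\'-over = s_i^-1): braid word = s2^-1 s3 s1^-1 s2 s3^-1 s2 s1^-1 s2 s3^-1 s3^-1 s2.
The presented braid s2^-1 s3 s1^-1 s2 s3^-1 s2 s1^-1 s2 s3^-1 s3^-1 s2 on 4 strands reduces by inverse Markov moves (closure unchanged at each step):
  Deconjugate: the word is γ·β·γ⁻¹ with γ = s2^-1 s3 (prefix) and γ⁻¹ = s3^-1 s2 (suffix); strip both.
Reduced to β = s1^-1 s2 s3^-1 s2 s1^-1 s2 s3^-1 on 4 strands, 7 crossings.
Compute on β:
Braid: s1^-1 s2 s3^-1 s2 s1^-1 s2 s3^-1 on 4 strands, 7 crossings.
Writhe w = (#positive) - (#negative) = 3 - 4 = -1.
Enumerate smoothing states for the bracket polynomial. There are 2^7 = 128 states.
Smooth each crossing (0=||, 1=⌣⌢); contribution A^(Σ sign_k(1-2s_k)) * d^(L-1).
Tabulate the states by total A-exponent and number of loops L (A-exp: L × count):
  A^7: L=4 ×1
  A^5: L=3 ×7
  A^3: L=2 ×19, L=4 ×2
  A^1: L=1 ×21, L=3 ×14
  A^-1: L=2 ×32, L=4 ×3
  A^-3: L=3 ×21
  A^-5: L=4 ×7
  A^-7: L=5 ×1
Each group contributes A^e * Σ count * d^(L-1):
Powers of d = -A^2 - A^-2: d^2 = A^4 + 2 + A^-4; d^3 = -A^6 - 3*A^2 - 3*A^-2 - A^-6; d^4 = A^8 + 4*A^4 + 6 + 4*A^-4 + A^-8.
  A^7 * (d^3) = -A^13 - 3*A^9 - 3*A^5 - A
  A^5 * (7*d^2) = 7*A^9 + 14*A^5 + 7*A
  A^3 * (19*d + 2*d^3) = -2*A^9 - 25*A^5 - 25*A - 2*A^-3
  A^1 * (21 + 14*d^2) = 14*A^5 + 49*A + 14*A^-3
  A^-1 * (32*d + 3*d^3) = -3*A^5 - 41*A - 41*A^-3 - 3*A^-7
  A^-3 * (21*d^2) = 21*A + 42*A^-3 + 21*A^-7
  A^-5 * (7*d^3) = -7*A - 21*A^-3 - 21*A^-7 - 7*A^-11
  A^-7 * (d^4) = A + 4*A^-3 + 6*A^-7 + 4*A^-11 + A^-15
Summing the groups: <K> = -A^13 + 2*A^9 - 3*A^5 + 4*A - 4*A^-3 + 3*A^-7 - 3*A^-11 + A^-15
Normalise by the writhe: (-A^3)^(-w) = (-A^3)^(1) = -A^3, so f(A) = -A^3 * <K> = A^16 - 2*A^12 + 3*A^8 - 4*A^4 + 4 - 3*A^-4 + 3*A^-8 - A^-12.
Substitute A = t^(-1/4), i.e. A^e → t^(-e/4): V(t) = -t^3 + 3*t^2 - 3*t + 4 - 4*t^-1 + 3*t^-2 - 2*t^-3 + t^-4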